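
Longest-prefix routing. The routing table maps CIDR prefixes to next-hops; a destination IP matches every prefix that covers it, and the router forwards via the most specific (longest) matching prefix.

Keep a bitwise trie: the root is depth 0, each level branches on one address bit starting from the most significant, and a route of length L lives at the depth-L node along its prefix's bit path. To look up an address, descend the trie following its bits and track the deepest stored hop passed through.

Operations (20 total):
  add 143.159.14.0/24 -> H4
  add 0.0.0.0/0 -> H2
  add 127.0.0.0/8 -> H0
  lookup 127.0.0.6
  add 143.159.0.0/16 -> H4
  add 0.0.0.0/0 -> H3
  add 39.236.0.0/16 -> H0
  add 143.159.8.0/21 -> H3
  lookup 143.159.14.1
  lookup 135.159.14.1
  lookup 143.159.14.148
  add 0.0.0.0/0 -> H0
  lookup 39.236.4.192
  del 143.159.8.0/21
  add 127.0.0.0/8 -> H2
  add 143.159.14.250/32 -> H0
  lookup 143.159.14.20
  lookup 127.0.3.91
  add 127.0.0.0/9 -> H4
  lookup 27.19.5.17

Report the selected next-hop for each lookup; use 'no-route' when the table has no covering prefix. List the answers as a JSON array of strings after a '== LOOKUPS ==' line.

Process each operation:
  add 143.159.14.0/24 -> H4 at depth 24
  add 0.0.0.0/0 -> H2 at depth 0
  add 127.0.0.0/8 -> H0 at depth 8
  Q 127.0.0.6: descend 01111111 ; hops seen [H2,H0] ; pick H0
  add 143.159.0.0/16 -> H4 at depth 16
  add 0.0.0.0/0 -> H3 at depth 0
  add 39.236.0.0/16 -> H0 at depth 16
  add 143.159.8.0/21 -> H3 at depth 21
  Q 143.159.14.1: descend 100011111001111100001110 ; hops seen [H3,H4,H3,H4] ; pick H4
  Q 135.159.14.1: descend 1000 ; hops seen [H3] ; pick H3
  Q 143.159.14.148: descend 100011111001111100001110 ; hops seen [H3,H4,H3,H4] ; pick H4
  add 0.0.0.0/0 -> H0 at depth 0
  Q 39.236.4.192: descend 0010011111101100 ; hops seen [H0,H0] ; pick H0
  del 143.159.8.0/21 (clear depth 21)
  add 127.0.0.0/8 -> H2 at depth 8
  add 143.159.14.250/32 -> H0 at depth 32
  Q 143.159.14.20: descend 100011111001111100001110 ; hops seen [H0,H4,H4] ; pick H4
  Q 127.0.3.91: descend 01111111 ; hops seen [H0,H2] ; pick H2
  add 127.0.0.0/9 -> H4 at depth 9
  Q 27.19.5.17: descend 00 ; hops seen [H0] ; pick H0

== LOOKUPS ==
["H0","H4","H3","H4","H0","H4","H2","H0"]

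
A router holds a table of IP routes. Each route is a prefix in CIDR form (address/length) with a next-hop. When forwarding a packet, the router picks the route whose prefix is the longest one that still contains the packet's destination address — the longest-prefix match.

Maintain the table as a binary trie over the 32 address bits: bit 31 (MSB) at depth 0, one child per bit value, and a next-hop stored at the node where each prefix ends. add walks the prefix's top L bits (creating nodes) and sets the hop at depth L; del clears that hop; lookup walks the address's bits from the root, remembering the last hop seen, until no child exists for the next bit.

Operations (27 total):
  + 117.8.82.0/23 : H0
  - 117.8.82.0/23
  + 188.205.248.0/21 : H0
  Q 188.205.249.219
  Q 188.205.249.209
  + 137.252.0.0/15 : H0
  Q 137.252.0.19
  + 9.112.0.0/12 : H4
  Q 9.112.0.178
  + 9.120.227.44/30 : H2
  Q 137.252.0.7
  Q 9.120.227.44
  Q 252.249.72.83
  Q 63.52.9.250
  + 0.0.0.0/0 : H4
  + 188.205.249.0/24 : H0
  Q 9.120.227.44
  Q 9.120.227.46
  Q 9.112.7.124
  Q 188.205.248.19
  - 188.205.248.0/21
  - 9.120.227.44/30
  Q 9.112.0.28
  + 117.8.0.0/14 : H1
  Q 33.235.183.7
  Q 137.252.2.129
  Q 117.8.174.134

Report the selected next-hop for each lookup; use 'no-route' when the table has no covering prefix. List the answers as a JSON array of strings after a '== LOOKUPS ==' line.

Process each operation:
  + 117.8.82.0/23 (H0) depth=23
  - 117.8.82.0/23 clear@23
  + 188.205.248.0/21 (H0) depth=21
  ? 188.205.249.219  path d0:-→d1:-→d2:-→d3:-→d4:-→d5:-→d6:-→d7:-→d8:-→d9:-→d10:-→d11:-→d12:-→d13:-→d14:-→d15:-→d16:-→d17:-→d18:-→d19:-→d20:-→d21:H0  best=H0
  ? 188.205.249.209  path d0:-→d1:-→d2:-→d3:-→d4:-→d5:-→d6:-→d7:-→d8:-→d9:-→d10:-→d11:-→d12:-→d13:-→d14:-→d15:-→d16:-→d17:-→d18:-→d19:-→d20:-→d21:H0  best=H0
  + 137.252.0.0/15 (H0) depth=15
  ? 137.252.0.19  path d0:-→d1:-→d2:-→d3:-→d4:-→d5:-→d6:-→d7:-→d8:-→d9:-→d10:-→d11:-→d12:-→d13:-→d14:-→d15:H0  best=H0
  + 9.112.0.0/12 (H4) depth=12
  ? 9.112.0.178  path d0:-→d1:-→d2:-→d3:-→d4:-→d5:-→d6:-→d7:-→d8:-→d9:-→d10:-→d11:-→d12:H4  best=H4
  + 9.120.227.44/30 (H2) depth=30
  ? 137.252.0.7  path d0:-→d1:-→d2:-→d3:-→d4:-→d5:-→d6:-→d7:-→d8:-→d9:-→d10:-→d11:-→d12:-→d13:-→d14:-→d15:H0  best=H0
  ? 9.120.227.44  path d0:-→d1:-→d2:-→d3:-→d4:-→d5:-→d6:-→d7:-→d8:-→d9:-→d10:-→d11:-→d12:H4→d13:-→d14:-→d15:-→d16:-→d17:-→d18:-→d19:-→d20:-→d21:-→d22:-→d23:-→d24:-→d25:-→d26:-→d27:-→d28:-→d29:-→d30:H2  best=H2
  ? 252.249.72.83  path d0:-→d1:-  best=no-route
  ? 63.52.9.250  path d0:-→d1:-→d2:-  best=no-route
  + 0.0.0.0/0 (H4) depth=0
  + 188.205.249.0/24 (H0) depth=24
  ? 9.120.227.44  path d0:H4→d1:-→d2:-→d3:-→d4:-→d5:-→d6:-→d7:-→d8:-→d9:-→d10:-→d11:-→d12:H4→d13:-→d14:-→d15:-→d16:-→d17:-→d18:-→d19:-→d20:-→d21:-→d22:-→d23:-→d24:-→d25:-→d26:-→d27:-→d28:-→d29:-→d30:H2  best=H2
  ? 9.120.227.46  path d0:H4→d1:-→d2:-→d3:-→d4:-→d5:-→d6:-→d7:-→d8:-→d9:-→d10:-→d11:-→d12:H4→d13:-→d14:-→d15:-→d16:-→d17:-→d18:-→d19:-→d20:-→d21:-→d22:-→d23:-→d24:-→d25:-→d26:-→d27:-→d28:-→d29:-→d30:H2  best=H2
  ? 9.112.7.124  path d0:H4→d1:-→d2:-→d3:-→d4:-→d5:-→d6:-→d7:-→d8:-→d9:-→d10:-→d11:-→d12:H4  best=H4
  ? 188.205.248.19  path d0:H4→d1:-→d2:-→d3:-→d4:-→d5:-→d6:-→d7:-→d8:-→d9:-→d10:-→d11:-→d12:-→d13:-→d14:-→d15:-→d16:-→d17:-→d18:-→d19:-→d20:-→d21:H0→d22:-→d23:-  best=H0
  - 188.205.248.0/21 clear@21
  - 9.120.227.44/30 clear@30
  ? 9.112.0.28  path d0:H4→d1:-→d2:-→d3:-→d4:-→d5:-→d6:-→d7:-→d8:-→d9:-→d10:-→d11:-→d12:H4  best=H4
  + 117.8.0.0/14 (H1) depth=14
  ? 33.235.183.7  path d0:H4→d1:-→d2:-  best=H4
  ? 137.252.2.129  path d0:H4→d1:-→d2:-→d3:-→d4:-→d5:-→d6:-→d7:-→d8:-→d9:-→d10:-→d11:-→d12:-→d13:-→d14:-→d15:H0  best=H0
  ? 117.8.174.134  path d0:H4→d1:-→d2:-→d3:-→d4:-→d5:-→d6:-→d7:-→d8:-→d9:-→d10:-→d11:-→d12:-→d13:-→d14:H1→d15:-→d16:-  best=H1

== LOOKUPS ==
["H0","H0","H0","H4","H0","H2","no-route","no-route","H2","H2","H4","H0","H4","H4","H0","H1"]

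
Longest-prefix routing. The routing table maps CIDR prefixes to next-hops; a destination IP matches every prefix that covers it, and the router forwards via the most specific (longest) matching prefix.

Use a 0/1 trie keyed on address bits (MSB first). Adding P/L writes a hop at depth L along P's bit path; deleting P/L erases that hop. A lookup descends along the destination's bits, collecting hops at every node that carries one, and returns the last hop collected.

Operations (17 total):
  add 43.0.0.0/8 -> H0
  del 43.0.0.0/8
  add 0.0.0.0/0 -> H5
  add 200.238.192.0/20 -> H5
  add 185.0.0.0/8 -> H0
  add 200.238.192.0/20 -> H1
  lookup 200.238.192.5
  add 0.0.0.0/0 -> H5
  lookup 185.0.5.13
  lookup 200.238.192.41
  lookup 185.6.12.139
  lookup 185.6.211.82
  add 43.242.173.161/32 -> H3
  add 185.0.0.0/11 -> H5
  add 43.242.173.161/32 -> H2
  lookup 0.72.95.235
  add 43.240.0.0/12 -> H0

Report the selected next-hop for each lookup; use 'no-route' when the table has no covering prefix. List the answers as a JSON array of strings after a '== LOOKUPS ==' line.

Process each operation:
  + 43.0.0.0/8 (H0) depth=8
  del 43.0.0.0/8 (clear depth 8)
  + 0.0.0.0/0 (H5) depth=0
  + 200.238.192.0/20 (H5) depth=20
  + 185.0.0.0/8 (H0) depth=8
  + 200.238.192.0/20 (H1) depth=20
  Q 200.238.192.5: descend 11001000111011101100 ; hops seen [H5,H1] ; pick H1
  + 0.0.0.0/0 (H5) depth=0
  Q 185.0.5.13: descend 10111001 ; hops seen [H5,H0] ; pick H0
  Q 200.238.192.41: descend 11001000111011101100 ; hops seen [H5,H1] ; pick H1
  Q 185.6.12.139: descend 10111001 ; hops seen [H5,H0] ; pick H0
  Q 185.6.211.82: descend 10111001 ; hops seen [H5,H0] ; pick H0
  + 43.242.173.161/32 (H3) depth=32
  + 185.0.0.0/11 (H5) depth=11
  + 43.242.173.161/32 (H2) depth=32
  Q 0.72.95.235: descend 00 ; hops seen [H5] ; pick H5
  + 43.240.0.0/12 (H0) depth=12

== LOOKUPS ==
["H1","H0","H1","H0","H0","H5"]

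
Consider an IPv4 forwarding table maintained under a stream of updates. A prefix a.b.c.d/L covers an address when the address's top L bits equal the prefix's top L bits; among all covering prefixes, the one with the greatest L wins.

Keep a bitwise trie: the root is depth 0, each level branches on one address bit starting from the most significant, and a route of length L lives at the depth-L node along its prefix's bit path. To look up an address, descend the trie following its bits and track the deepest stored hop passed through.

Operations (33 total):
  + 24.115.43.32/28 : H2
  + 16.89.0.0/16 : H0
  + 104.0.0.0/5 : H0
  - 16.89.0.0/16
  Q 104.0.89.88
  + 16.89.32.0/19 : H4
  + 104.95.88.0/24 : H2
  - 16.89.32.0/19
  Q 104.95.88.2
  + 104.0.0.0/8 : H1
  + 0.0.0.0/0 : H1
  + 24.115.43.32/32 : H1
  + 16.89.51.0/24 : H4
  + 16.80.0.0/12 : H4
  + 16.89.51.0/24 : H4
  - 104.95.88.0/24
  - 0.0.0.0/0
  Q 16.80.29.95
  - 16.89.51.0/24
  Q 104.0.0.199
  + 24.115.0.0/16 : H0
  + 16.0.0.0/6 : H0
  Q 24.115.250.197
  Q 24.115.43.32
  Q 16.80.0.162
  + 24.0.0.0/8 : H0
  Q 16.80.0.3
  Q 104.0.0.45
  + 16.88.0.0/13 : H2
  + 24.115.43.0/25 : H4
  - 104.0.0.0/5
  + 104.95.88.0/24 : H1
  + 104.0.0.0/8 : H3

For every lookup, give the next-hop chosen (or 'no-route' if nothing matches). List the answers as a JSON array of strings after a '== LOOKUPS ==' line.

Trace:
  + 24.115.43.32/28 (H2) depth=28
  + 16.89.0.0/16 (H0) depth=16
  + 104.0.0.0/5 (H0) depth=5
  - 16.89.0.0/16 clear@16
  ? 104.0.89.88  path d0:-→d1:-→d2:-→d3:-→d4:-→d5:H0  best=H0
  + 16.89.32.0/19 (H4) depth=19
  + 104.95.88.0/24 (H2) depth=24
  - 16.89.32.0/19 clear@19
  ? 104.95.88.2  path d0:-→d1:-→d2:-→d3:-→d4:-→d5:H0→d6:-→d7:-→d8:-→d9:-→d10:-→d11:-→d12:-→d13:-→d14:-→d15:-→d16:-→d17:-→d18:-→d19:-→d20:-→d21:-→d22:-→d23:-→d24:H2  best=H2
  + 104.0.0.0/8 (H1) depth=8
  + 0.0.0.0/0 (H1) depth=0
  + 24.115.43.32/32 (H1) depth=32
  + 16.89.51.0/24 (H4) depth=24
  + 16.80.0.0/12 (H4) depth=12
  + 16.89.51.0/24 (H4) depth=24
  - 104.95.88.0/24 clear@24
  - 0.0.0.0/0 clear@0
  ? 16.80.29.95  path d0:-→d1:-→d2:-→d3:-→d4:-→d5:-→d6:-→d7:-→d8:-→d9:-→d10:-→d11:-→d12:H4  best=H4
  - 16.89.51.0/24 clear@24
  ? 104.0.0.199  path d0:-→d1:-→d2:-→d3:-→d4:-→d5:H0→d6:-→d7:-→d8:H1→d9:-  best=H1
  + 24.115.0.0/16 (H0) depth=16
  + 16.0.0.0/6 (H0) depth=6
  ? 24.115.250.197  path d0:-→d1:-→d2:-→d3:-→d4:-→d5:-→d6:-→d7:-→d8:-→d9:-→d10:-→d11:-→d12:-→d13:-→d14:-→d15:-→d16:H0  best=H0
  ? 24.115.43.32  path d0:-→d1:-→d2:-→d3:-→d4:-→d5:-→d6:-→d7:-→d8:-→d9:-→d10:-→d11:-→d12:-→d13:-→d14:-→d15:-→d16:H0→d17:-→d18:-→d19:-→d20:-→d21:-→d22:-→d23:-→d24:-→d25:-→d26:-→d27:-→d28:H2→d29:-→d30:-→d31:-→d32:H1  best=H1
  ? 16.80.0.162  path d0:-→d1:-→d2:-→d3:-→d4:-→d5:-→d6:H0→d7:-→d8:-→d9:-→d10:-→d11:-→d12:H4  best=H4
  + 24.0.0.0/8 (H0) depth=8
  ? 16.80.0.3  path d0:-→d1:-→d2:-→d3:-→d4:-→d5:-→d6:H0→d7:-→d8:-→d9:-→d10:-→d11:-→d12:H4  best=H4
  ? 104.0.0.45  path d0:-→d1:-→d2:-→d3:-→d4:-→d5:H0→d6:-→d7:-→d8:H1→d9:-  best=H1
  + 16.88.0.0/13 (H2) depth=13
  + 24.115.43.0/25 (H4) depth=25
  - 104.0.0.0/5 clear@5
  + 104.95.88.0/24 (H1) depth=24
  + 104.0.0.0/8 (H3) depth=8

== LOOKUPS ==
["H0","H2","H4","H1","H0","H1","H4","H4","H1"]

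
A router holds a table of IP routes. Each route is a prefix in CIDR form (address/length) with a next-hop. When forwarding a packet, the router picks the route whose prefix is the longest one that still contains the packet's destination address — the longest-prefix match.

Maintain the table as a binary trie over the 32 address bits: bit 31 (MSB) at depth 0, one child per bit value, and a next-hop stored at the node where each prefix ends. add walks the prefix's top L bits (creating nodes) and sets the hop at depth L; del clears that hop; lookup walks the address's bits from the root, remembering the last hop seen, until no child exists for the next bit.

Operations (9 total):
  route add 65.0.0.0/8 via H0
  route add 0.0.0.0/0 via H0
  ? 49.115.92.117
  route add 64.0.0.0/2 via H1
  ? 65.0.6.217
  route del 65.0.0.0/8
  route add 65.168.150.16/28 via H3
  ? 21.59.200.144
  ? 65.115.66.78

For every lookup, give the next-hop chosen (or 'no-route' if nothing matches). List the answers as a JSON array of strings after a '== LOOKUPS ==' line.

Trace:
  add 65.0.0.0/8 -> H0 at depth 8
  add 0.0.0.0/0 -> H0 at depth 0
  Q 49.115.92.117: descend 0 ; hops seen [H0] ; pick H0
  add 64.0.0.0/2 -> H1 at depth 2
  Q 65.0.6.217: descend 01000001 ; hops seen [H0,H1,H0] ; pick H0
  - 65.0.0.0/8 clear@8
  add 65.168.150.16/28 -> H3 at depth 28
  Q 21.59.200.144: descend 0 ; hops seen [H0] ; pick H0
  Q 65.115.66.78: descend 01000001 ; hops seen [H0,H1] ; pick H1

== LOOKUPS ==
["H0","H0","H0","H1"]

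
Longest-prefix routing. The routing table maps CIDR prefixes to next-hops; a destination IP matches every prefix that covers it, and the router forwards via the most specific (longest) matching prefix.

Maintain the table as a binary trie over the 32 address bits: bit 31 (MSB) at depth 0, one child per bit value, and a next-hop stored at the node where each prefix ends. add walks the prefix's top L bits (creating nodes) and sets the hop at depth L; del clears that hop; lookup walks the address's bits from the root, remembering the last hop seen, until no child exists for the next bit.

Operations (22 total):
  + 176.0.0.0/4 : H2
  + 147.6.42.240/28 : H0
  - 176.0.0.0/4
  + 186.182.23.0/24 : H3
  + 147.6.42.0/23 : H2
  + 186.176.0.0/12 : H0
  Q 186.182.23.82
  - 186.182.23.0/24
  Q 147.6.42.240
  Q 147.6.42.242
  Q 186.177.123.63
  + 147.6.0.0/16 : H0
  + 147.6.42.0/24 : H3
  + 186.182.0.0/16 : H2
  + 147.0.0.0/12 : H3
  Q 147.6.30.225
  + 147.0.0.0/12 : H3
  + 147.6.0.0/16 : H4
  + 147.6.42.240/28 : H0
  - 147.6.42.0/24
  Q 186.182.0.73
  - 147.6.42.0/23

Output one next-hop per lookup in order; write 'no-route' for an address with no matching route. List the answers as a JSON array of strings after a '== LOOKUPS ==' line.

Apply in order:
  + 176.0.0.0/4 (H2) depth=4
  + 147.6.42.240/28 (H0) depth=28
  - 176.0.0.0/4 clear@4
  + 186.182.23.0/24 (H3) depth=24
  + 147.6.42.0/23 (H2) depth=23
  + 186.176.0.0/12 (H0) depth=12
  ? 186.182.23.82  path d0:-→d1:-→d2:-→d3:-→d4:-→d5:-→d6:-→d7:-→d8:-→d9:-→d10:-→d11:-→d12:H0→d13:-→d14:-→d15:-→d16:-→d17:-→d18:-→d19:-→d20:-→d21:-→d22:-→d23:-→d24:H3  best=H3
  - 186.182.23.0/24 clear@24
  ? 147.6.42.240  path d0:-→d1:-→d2:-→d3:-→d4:-→d5:-→d6:-→d7:-→d8:-→d9:-→d10:-→d11:-→d12:-→d13:-→d14:-→d15:-→d16:-→d17:-→d18:-→d19:-→d20:-→d21:-→d22:-→d23:H2→d24:-→d25:-→d26:-→d27:-→d28:H0  best=H0
  ? 147.6.42.242  path d0:-→d1:-→d2:-→d3:-→d4:-→d5:-→d6:-→d7:-→d8:-→d9:-→d10:-→d11:-→d12:-→d13:-→d14:-→d15:-→d16:-→d17:-→d18:-→d19:-→d20:-→d21:-→d22:-→d23:H2→d24:-→d25:-→d26:-→d27:-→d28:H0  best=H0
  ? 186.177.123.63  path d0:-→d1:-→d2:-→d3:-→d4:-→d5:-→d6:-→d7:-→d8:-→d9:-→d10:-→d11:-→d12:H0→d13:-  best=H0
  + 147.6.0.0/16 (H0) depth=16
  + 147.6.42.0/24 (H3) depth=24
  + 186.182.0.0/16 (H2) depth=16
  + 147.0.0.0/12 (H3) depth=12
  ? 147.6.30.225  path d0:-→d1:-→d2:-→d3:-→d4:-→d5:-→d6:-→d7:-→d8:-→d9:-→d10:-→d11:-→d12:H3→d13:-→d14:-→d15:-→d16:H0→d17:-→d18:-  best=H0
  + 147.0.0.0/12 (H3) depth=12
  + 147.6.0.0/16 (H4) depth=16
  + 147.6.42.240/28 (H0) depth=28
  - 147.6.42.0/24 clear@24
  ? 186.182.0.73  path d0:-→d1:-→d2:-→d3:-→d4:-→d5:-→d6:-→d7:-→d8:-→d9:-→d10:-→d11:-→d12:H0→d13:-→d14:-→d15:-→d16:H2→d17:-→d18:-→d19:-  best=H2
  - 147.6.42.0/23 clear@23

== LOOKUPS ==
["H3","H0","H0","H0","H0","H2"]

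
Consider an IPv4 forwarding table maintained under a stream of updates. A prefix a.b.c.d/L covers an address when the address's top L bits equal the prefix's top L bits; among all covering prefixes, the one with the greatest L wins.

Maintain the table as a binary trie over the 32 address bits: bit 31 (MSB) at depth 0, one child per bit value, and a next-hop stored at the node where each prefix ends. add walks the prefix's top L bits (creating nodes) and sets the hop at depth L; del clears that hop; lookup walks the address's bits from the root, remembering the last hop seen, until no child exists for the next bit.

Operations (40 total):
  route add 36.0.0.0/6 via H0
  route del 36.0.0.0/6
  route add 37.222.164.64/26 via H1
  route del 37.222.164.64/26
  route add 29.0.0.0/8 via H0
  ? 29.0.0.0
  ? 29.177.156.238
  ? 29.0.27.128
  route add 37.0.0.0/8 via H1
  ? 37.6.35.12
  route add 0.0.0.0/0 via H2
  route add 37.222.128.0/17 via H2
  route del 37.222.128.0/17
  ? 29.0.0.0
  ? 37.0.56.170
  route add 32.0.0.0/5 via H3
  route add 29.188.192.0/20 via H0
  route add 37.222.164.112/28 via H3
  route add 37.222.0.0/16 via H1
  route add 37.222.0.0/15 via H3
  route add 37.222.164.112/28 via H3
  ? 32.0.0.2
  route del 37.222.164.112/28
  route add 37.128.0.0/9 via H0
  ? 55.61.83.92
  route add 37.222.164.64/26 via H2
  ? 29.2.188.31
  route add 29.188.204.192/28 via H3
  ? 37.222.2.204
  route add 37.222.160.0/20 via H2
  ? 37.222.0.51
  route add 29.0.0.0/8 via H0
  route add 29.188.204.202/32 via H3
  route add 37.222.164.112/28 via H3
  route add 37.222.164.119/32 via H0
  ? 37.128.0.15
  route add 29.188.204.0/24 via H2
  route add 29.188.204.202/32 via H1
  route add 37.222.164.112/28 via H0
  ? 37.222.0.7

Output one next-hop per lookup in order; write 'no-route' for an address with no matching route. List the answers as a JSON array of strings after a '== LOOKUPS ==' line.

Apply in order:
  + 36.0.0.0/6 (H0) depth=6
  del 36.0.0.0/6 (clear depth 6)
  + 37.222.164.64/26 (H1) depth=26
  del 37.222.164.64/26 (clear depth 26)
  + 29.0.0.0/8 (H0) depth=8
  lookup 29.0.0.0: bits 00011101 walk d0:-→d1:-→d2:-→d3:-→d4:-→d5:-→d6:-→d7:-→d8:H0 -> H0
  lookup 29.177.156.238: bits 00011101 walk d0:-→d1:-→d2:-→d3:-→d4:-→d5:-→d6:-→d7:-→d8:H0 -> H0
  lookup 29.0.27.128: bits 00011101 walk d0:-→d1:-→d2:-→d3:-→d4:-→d5:-→d6:-→d7:-→d8:H0 -> H0
  + 37.0.0.0/8 (H1) depth=8
  lookup 37.6.35.12: bits 00100101 walk d0:-→d1:-→d2:-→d3:-→d4:-→d5:-→d6:-→d7:-→d8:H1 -> H1
  + 0.0.0.0/0 (H2) depth=0
  + 37.222.128.0/17 (H2) depth=17
  del 37.222.128.0/17 (clear depth 17)
  lookup 29.0.0.0: bits 00011101 walk d0:H2→d1:-→d2:-→d3:-→d4:-→d5:-→d6:-→d7:-→d8:H0 -> H0
  lookup 37.0.56.170: bits 00100101 walk d0:H2→d1:-→d2:-→d3:-→d4:-→d5:-→d6:-→d7:-→d8:H1 -> H1
  + 32.0.0.0/5 (H3) depth=5
  + 29.188.192.0/20 (H0) depth=20
  + 37.222.164.112/28 (H3) depth=28
  + 37.222.0.0/16 (H1) depth=16
  + 37.222.0.0/15 (H3) depth=15
  + 37.222.164.112/28 (H3) depth=28
  lookup 32.0.0.2: bits 00100 walk d0:H2→d1:-→d2:-→d3:-→d4:-→d5:H3 -> H3
  del 37.222.164.112/28 (clear depth 28)
  + 37.128.0.0/9 (H0) depth=9
  lookup 55.61.83.92: bits 001 walk d0:H2→d1:-→d2:-→d3:- -> H2
  + 37.222.164.64/26 (H2) depth=26
  lookup 29.2.188.31: bits 00011101 walk d0:H2→d1:-→d2:-→d3:-→d4:-→d5:-→d6:-→d7:-→d8:H0 -> H0
  + 29.188.204.192/28 (H3) depth=28
  lookup 37.222.2.204: bits 0010010111011110 walk d0:H2→d1:-→d2:-→d3:-→d4:-→d5:H3→d6:-→d7:-→d8:H1→d9:H0→d10:-→d11:-→d12:-→d13:-→d14:-→d15:H3→d16:H1 -> H1
  + 37.222.160.0/20 (H2) depth=20
  lookup 37.222.0.51: bits 0010010111011110 walk d0:H2→d1:-→d2:-→d3:-→d4:-→d5:H3→d6:-→d7:-→d8:H1→d9:H0→d10:-→d11:-→d12:-→d13:-→d14:-→d15:H3→d16:H1 -> H1
  + 29.0.0.0/8 (H0) depth=8
  + 29.188.204.202/32 (H3) depth=32
  + 37.222.164.112/28 (H3) depth=28
  + 37.222.164.119/32 (H0) depth=32
  lookup 37.128.0.15: bits 001001011 walk d0:H2→d1:-→d2:-→d3:-→d4:-→d5:H3→d6:-→d7:-→d8:H1→d9:H0 -> H0
  + 29.188.204.0/24 (H2) depth=24
  + 29.188.204.202/32 (H1) depth=32
  + 37.222.164.112/28 (H0) depth=28
  lookup 37.222.0.7: bits 0010010111011110 walk d0:H2→d1:-→d2:-→d3:-→d4:-→d5:H3→d6:-→d7:-→d8:H1→d9:H0→d10:-→d11:-→d12:-→d13:-→d14:-→d15:H3→d16:H1 -> H1

== LOOKUPS ==
["H0","H0","H0","H1","H0","H1","H3","H2","H0","H1","H1","H0","H1"]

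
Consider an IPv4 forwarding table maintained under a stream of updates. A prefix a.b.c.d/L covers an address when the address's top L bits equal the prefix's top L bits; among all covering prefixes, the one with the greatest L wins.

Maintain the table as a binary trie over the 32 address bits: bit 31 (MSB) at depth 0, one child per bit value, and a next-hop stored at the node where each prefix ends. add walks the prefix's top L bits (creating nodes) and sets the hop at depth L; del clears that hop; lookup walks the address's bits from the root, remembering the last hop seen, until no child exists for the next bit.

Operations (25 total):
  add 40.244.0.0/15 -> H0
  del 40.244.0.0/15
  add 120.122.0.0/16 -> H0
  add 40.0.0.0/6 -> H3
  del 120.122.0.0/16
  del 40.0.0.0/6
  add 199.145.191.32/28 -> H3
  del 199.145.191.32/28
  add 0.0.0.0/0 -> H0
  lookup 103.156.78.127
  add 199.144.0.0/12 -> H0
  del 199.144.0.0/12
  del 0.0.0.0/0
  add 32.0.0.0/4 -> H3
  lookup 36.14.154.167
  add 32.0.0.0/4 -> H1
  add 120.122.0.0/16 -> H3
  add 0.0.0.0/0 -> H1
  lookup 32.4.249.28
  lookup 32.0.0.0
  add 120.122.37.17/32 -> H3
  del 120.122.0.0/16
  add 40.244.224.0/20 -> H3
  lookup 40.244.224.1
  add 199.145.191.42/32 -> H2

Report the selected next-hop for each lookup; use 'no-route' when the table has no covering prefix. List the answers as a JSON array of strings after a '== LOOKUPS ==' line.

Apply in order:
  + 40.244.0.0/15 (H0) depth=15
  del 40.244.0.0/15 (clear depth 15)
  + 120.122.0.0/16 (H0) depth=16
  + 40.0.0.0/6 (H3) depth=6
  del 120.122.0.0/16 (clear depth 16)
  del 40.0.0.0/6 (clear depth 6)
  + 199.145.191.32/28 (H3) depth=28
  del 199.145.191.32/28 (clear depth 28)
  + 0.0.0.0/0 (H0) depth=0
  lookup 103.156.78.127: bits 011 walk d0:H0→d1:-→d2:-→d3:- -> H0
  + 199.144.0.0/12 (H0) depth=12
  del 199.144.0.0/12 (clear depth 12)
  del 0.0.0.0/0 (clear depth 0)
  + 32.0.0.0/4 (H3) depth=4
  lookup 36.14.154.167: bits 0010 walk d0:-→d1:-→d2:-→d3:-→d4:H3 -> H3
  + 32.0.0.0/4 (H1) depth=4
  + 120.122.0.0/16 (H3) depth=16
  + 0.0.0.0/0 (H1) depth=0
  lookup 32.4.249.28: bits 0010 walk d0:H1→d1:-→d2:-→d3:-→d4:H1 -> H1
  lookup 32.0.0.0: bits 0010 walk d0:H1→d1:-→d2:-→d3:-→d4:H1 -> H1
  + 120.122.37.17/32 (H3) depth=32
  del 120.122.0.0/16 (clear depth 16)
  + 40.244.224.0/20 (H3) depth=20
  lookup 40.244.224.1: bits 00101000111101001110 walk d0:H1→d1:-→d2:-→d3:-→d4:H1→d5:-→d6:-→d7:-→d8:-→d9:-→d10:-→d11:-→d12:-→d13:-→d14:-→d15:-→d16:-→d17:-→d18:-→d19:-→d20:H3 -> H3
  + 199.145.191.42/32 (H2) depth=32

== LOOKUPS ==
["H0","H3","H1","H1","H3"]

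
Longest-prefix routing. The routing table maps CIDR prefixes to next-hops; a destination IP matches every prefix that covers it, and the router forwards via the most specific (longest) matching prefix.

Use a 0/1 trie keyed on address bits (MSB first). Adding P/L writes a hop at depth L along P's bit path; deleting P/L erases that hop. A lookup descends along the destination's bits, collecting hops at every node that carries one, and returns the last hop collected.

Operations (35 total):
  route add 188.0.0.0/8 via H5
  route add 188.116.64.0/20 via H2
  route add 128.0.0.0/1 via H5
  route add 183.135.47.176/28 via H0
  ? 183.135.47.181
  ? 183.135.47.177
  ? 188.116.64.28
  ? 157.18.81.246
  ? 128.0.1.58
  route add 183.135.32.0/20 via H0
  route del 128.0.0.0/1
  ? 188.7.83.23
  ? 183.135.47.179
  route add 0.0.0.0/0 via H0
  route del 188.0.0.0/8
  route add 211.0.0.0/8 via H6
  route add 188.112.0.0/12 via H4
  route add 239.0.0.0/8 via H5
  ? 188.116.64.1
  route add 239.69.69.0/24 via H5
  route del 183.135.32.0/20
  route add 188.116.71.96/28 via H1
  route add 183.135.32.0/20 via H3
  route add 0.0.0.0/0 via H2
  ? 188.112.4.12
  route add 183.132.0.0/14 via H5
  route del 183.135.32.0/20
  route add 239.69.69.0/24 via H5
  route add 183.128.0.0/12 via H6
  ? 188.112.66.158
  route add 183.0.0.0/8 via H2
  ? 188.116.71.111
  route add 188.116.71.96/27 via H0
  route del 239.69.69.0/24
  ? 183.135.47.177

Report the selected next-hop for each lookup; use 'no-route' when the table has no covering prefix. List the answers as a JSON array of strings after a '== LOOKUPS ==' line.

Apply in order:
  add 188.0.0.0/8 -> H5 at depth 8
  add 188.116.64.0/20 -> H2 at depth 20
  add 128.0.0.0/1 -> H5 at depth 1
  add 183.135.47.176/28 -> H0 at depth 28
  lookup 183.135.47.181: bits 1011011110000111001011111011 walk d0:-→d1:H5→d2:-→d3:-→d4:-→d5:-→d6:-→d7:-→d8:-→d9:-→d10:-→d11:-→d12:-→d13:-→d14:-→d15:-→d16:-→d17:-→d18:-→d19:-→d20:-→d21:-→d22:-→d23:-→d24:-→d25:-→d26:-→d27:-→d28:H0 -> H0
  lookup 183.135.47.177: bits 1011011110000111001011111011 walk d0:-→d1:H5→d2:-→d3:-→d4:-→d5:-→d6:-→d7:-→d8:-→d9:-→d10:-→d11:-→d12:-→d13:-→d14:-→d15:-→d16:-→d17:-→d18:-→d19:-→d20:-→d21:-→d22:-→d23:-→d24:-→d25:-→d26:-→d27:-→d28:H0 -> H0
  lookup 188.116.64.28: bits 10111100011101000100 walk d0:-→d1:H5→d2:-→d3:-→d4:-→d5:-→d6:-→d7:-→d8:H5→d9:-→d10:-→d11:-→d12:-→d13:-→d14:-→d15:-→d16:-→d17:-→d18:-→d19:-→d20:H2 -> H2
  lookup 157.18.81.246: bits 10 walk d0:-→d1:H5→d2:- -> H5
  lookup 128.0.1.58: bits 10 walk d0:-→d1:H5→d2:- -> H5
  add 183.135.32.0/20 -> H0 at depth 20
  del 128.0.0.0/1 (clear depth 1)
  lookup 188.7.83.23: bits 101111000 walk d0:-→d1:-→d2:-→d3:-→d4:-→d5:-→d6:-→d7:-→d8:H5→d9:- -> H5
  lookup 183.135.47.179: bits 1011011110000111001011111011 walk d0:-→d1:-→d2:-→d3:-→d4:-→d5:-→d6:-→d7:-→d8:-→d9:-→d10:-→d11:-→d12:-→d13:-→d14:-→d15:-→d16:-→d17:-→d18:-→d19:-→d20:H0→d21:-→d22:-→d23:-→d24:-→d25:-→d26:-→d27:-→d28:H0 -> H0
  add 0.0.0.0/0 -> H0 at depth 0
  del 188.0.0.0/8 (clear depth 8)
  add 211.0.0.0/8 -> H6 at depth 8
  add 188.112.0.0/12 -> H4 at depth 12
  add 239.0.0.0/8 -> H5 at depth 8
  lookup 188.116.64.1: bits 10111100011101000100 walk d0:H0→d1:-→d2:-→d3:-→d4:-→d5:-→d6:-→d7:-→d8:-→d9:-→d10:-→d11:-→d12:H4→d13:-→d14:-→d15:-→d16:-→d17:-→d18:-→d19:-→d20:H2 -> H2
  add 239.69.69.0/24 -> H5 at depth 24
  del 183.135.32.0/20 (clear depth 20)
  add 188.116.71.96/28 -> H1 at depth 28
  add 183.135.32.0/20 -> H3 at depth 20
  add 0.0.0.0/0 -> H2 at depth 0
  lookup 188.112.4.12: bits 1011110001110 walk d0:H2→d1:-→d2:-→d3:-→d4:-→d5:-→d6:-→d7:-→d8:-→d9:-→d10:-→d11:-→d12:H4→d13:- -> H4
  add 183.132.0.0/14 -> H5 at depth 14
  del 183.135.32.0/20 (clear depth 20)
  add 239.69.69.0/24 -> H5 at depth 24
  add 183.128.0.0/12 -> H6 at depth 12
  lookup 188.112.66.158: bits 1011110001110 walk d0:H2→d1:-→d2:-→d3:-→d4:-→d5:-→d6:-→d7:-→d8:-→d9:-→d10:-→d11:-→d12:H4→d13:- -> H4
  add 183.0.0.0/8 -> H2 at depth 8
  lookup 188.116.71.111: bits 1011110001110100010001110110 walk d0:H2→d1:-→d2:-→d3:-→d4:-→d5:-→d6:-→d7:-→d8:-→d9:-→d10:-→d11:-→d12:H4→d13:-→d14:-→d15:-→d16:-→d17:-→d18:-→d19:-→d20:H2→d21:-→d22:-→d23:-→d24:-→d25:-→d26:-→d27:-→d28:H1 -> H1
  add 188.116.71.96/27 -> H0 at depth 27
  del 239.69.69.0/24 (clear depth 24)
  lookup 183.135.47.177: bits 1011011110000111001011111011 walk d0:H2→d1:-→d2:-→d3:-→d4:-→d5:-→d6:-→d7:-→d8:H2→d9:-→d10:-→d11:-→d12:H6→d13:-→d14:H5→d15:-→d16:-→d17:-→d18:-→d19:-→d20:-→d21:-→d22:-→d23:-→d24:-→d25:-→d26:-→d27:-→d28:H0 -> H0

== LOOKUPS ==
["H0","H0","H2","H5","H5","H5","H0","H2","H4","H4","H1","H0"]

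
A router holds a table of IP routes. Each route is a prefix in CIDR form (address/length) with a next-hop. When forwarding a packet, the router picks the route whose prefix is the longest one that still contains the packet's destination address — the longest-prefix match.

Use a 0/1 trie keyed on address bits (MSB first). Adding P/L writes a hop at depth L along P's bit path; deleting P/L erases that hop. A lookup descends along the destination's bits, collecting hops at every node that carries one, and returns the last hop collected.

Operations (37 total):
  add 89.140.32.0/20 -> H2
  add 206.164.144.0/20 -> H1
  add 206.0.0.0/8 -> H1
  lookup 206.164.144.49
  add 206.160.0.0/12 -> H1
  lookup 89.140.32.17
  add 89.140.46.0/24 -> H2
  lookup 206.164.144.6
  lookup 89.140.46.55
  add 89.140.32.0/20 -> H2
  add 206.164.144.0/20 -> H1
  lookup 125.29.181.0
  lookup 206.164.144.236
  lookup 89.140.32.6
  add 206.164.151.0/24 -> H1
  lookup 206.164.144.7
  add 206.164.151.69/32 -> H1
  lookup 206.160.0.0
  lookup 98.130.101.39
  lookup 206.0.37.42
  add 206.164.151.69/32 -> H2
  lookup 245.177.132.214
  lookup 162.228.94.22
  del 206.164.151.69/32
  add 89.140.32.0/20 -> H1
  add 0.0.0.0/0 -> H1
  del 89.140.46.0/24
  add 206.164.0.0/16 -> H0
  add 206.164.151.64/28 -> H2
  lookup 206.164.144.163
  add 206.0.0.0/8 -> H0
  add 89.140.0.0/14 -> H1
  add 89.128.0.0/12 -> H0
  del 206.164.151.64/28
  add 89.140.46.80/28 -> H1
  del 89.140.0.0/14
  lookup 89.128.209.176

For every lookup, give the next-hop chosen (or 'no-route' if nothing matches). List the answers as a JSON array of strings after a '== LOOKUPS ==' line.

Process each operation:
  + 89.140.32.0/20 (H2) depth=20
  + 206.164.144.0/20 (H1) depth=20
  + 206.0.0.0/8 (H1) depth=8
  Q 206.164.144.49: descend 11001110101001001001 ; hops seen [H1,H1] ; pick H1
  + 206.160.0.0/12 (H1) depth=12
  Q 89.140.32.17: descend 01011001100011000010 ; hops seen [H2] ; pick H2
  + 89.140.46.0/24 (H2) depth=24
  Q 206.164.144.6: descend 11001110101001001001 ; hops seen [H1,H1,H1] ; pick H1
  Q 89.140.46.55: descend 010110011000110000101110 ; hops seen [H2,H2] ; pick H2
  + 89.140.32.0/20 (H2) depth=20
  + 206.164.144.0/20 (H1) depth=20
  Q 125.29.181.0: descend 01 ; hops seen [∅] ; pick no-route
  Q 206.164.144.236: descend 11001110101001001001 ; hops seen [H1,H1,H1] ; pick H1
  Q 89.140.32.6: descend 01011001100011000010 ; hops seen [H2] ; pick H2
  + 206.164.151.0/24 (H1) depth=24
  Q 206.164.144.7: descend 110011101010010010010 ; hops seen [H1,H1,H1] ; pick H1
  + 206.164.151.69/32 (H1) depth=32
  Q 206.160.0.0: descend 1100111010100 ; hops seen [H1,H1] ; pick H1
  Q 98.130.101.39: descend 01 ; hops seen [∅] ; pick no-route
  Q 206.0.37.42: descend 11001110 ; hops seen [H1] ; pick H1
  + 206.164.151.69/32 (H2) depth=32
  Q 245.177.132.214: descend 11 ; hops seen [∅] ; pick no-route
  Q 162.228.94.22: descend 1 ; hops seen [∅] ; pick no-route
  del 206.164.151.69/32 (clear depth 32)
  + 89.140.32.0/20 (H1) depth=20
  + 0.0.0.0/0 (H1) depth=0
  del 89.140.46.0/24 (clear depth 24)
  + 206.164.0.0/16 (H0) depth=16
  + 206.164.151.64/28 (H2) depth=28
  Q 206.164.144.163: descend 110011101010010010010 ; hops seen [H1,H1,H1,H0,H1] ; pick H1
  + 206.0.0.0/8 (H0) depth=8
  + 89.140.0.0/14 (H1) depth=14
  + 89.128.0.0/12 (H0) depth=12
  del 206.164.151.64/28 (clear depth 28)
  + 89.140.46.80/28 (H1) depth=28
  del 89.140.0.0/14 (clear depth 14)
  Q 89.128.209.176: descend 010110011000 ; hops seen [H1,H0] ; pick H0

== LOOKUPS ==
["H1","H2","H1","H2","no-route","H1","H2","H1","H1","no-route","H1","no-route","no-route","H1","H0"]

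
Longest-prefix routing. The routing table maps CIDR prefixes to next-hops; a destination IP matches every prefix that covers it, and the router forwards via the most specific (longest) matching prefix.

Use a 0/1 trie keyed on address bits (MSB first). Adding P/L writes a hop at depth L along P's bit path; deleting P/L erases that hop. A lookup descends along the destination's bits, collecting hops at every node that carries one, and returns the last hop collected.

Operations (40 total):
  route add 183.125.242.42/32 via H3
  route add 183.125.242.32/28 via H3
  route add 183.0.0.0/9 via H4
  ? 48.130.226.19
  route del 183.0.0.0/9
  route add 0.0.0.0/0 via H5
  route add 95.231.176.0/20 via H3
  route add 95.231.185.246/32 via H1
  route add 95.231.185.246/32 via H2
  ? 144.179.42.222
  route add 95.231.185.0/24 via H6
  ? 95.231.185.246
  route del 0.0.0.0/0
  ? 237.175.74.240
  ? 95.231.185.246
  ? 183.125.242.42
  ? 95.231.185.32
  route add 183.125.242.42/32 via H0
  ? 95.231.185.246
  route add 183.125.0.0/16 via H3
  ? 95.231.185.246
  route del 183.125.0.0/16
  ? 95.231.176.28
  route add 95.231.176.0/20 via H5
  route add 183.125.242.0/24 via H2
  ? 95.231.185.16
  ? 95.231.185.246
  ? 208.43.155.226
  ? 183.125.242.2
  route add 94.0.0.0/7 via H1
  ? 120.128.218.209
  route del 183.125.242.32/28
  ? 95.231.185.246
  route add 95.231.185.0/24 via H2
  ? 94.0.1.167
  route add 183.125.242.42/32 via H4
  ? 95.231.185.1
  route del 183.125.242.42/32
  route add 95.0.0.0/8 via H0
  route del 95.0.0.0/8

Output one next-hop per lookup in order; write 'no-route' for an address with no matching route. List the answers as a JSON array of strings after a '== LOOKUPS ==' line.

Process each operation:
  add 183.125.242.42/32 -> H3 at depth 32
  add 183.125.242.32/28 -> H3 at depth 28
  add 183.0.0.0/9 -> H4 at depth 9
  lookup 48.130.226.19: bits ε walk d0:- -> no-route
  - 183.0.0.0/9 clear@9
  add 0.0.0.0/0 -> H5 at depth 0
  add 95.231.176.0/20 -> H3 at depth 20
  add 95.231.185.246/32 -> H1 at depth 32
  add 95.231.185.246/32 -> H2 at depth 32
  lookup 144.179.42.222: bits 10 walk d0:H5→d1:-→d2:- -> H5
  add 95.231.185.0/24 -> H6 at depth 24
  lookup 95.231.185.246: bits 01011111111001111011100111110110 walk d0:H5→d1:-→d2:-→d3:-→d4:-→d5:-→d6:-→d7:-→d8:-→d9:-→d10:-→d11:-→d12:-→d13:-→d14:-→d15:-→d16:-→d17:-→d18:-→d19:-→d20:H3→d21:-→d22:-→d23:-→d24:H6→d25:-→d26:-→d27:-→d28:-→d29:-→d30:-→d31:-→d32:H2 -> H2
  - 0.0.0.0/0 clear@0
  lookup 237.175.74.240: bits 1 walk d0:-→d1:- -> no-route
  lookup 95.231.185.246: bits 01011111111001111011100111110110 walk d0:-→d1:-→d2:-→d3:-→d4:-→d5:-→d6:-→d7:-→d8:-→d9:-→d10:-→d11:-→d12:-→d13:-→d14:-→d15:-→d16:-→d17:-→d18:-→d19:-→d20:H3→d21:-→d22:-→d23:-→d24:H6→d25:-→d26:-→d27:-→d28:-→d29:-→d30:-→d31:-→d32:H2 -> H2
  lookup 183.125.242.42: bits 10110111011111011111001000101010 walk d0:-→d1:-→d2:-→d3:-→d4:-→d5:-→d6:-→d7:-→d8:-→d9:-→d10:-→d11:-→d12:-→d13:-→d14:-→d15:-→d16:-→d17:-→d18:-→d19:-→d20:-→d21:-→d22:-→d23:-→d24:-→d25:-→d26:-→d27:-→d28:H3→d29:-→d30:-→d31:-→d32:H3 -> H3
  lookup 95.231.185.32: bits 010111111110011110111001 walk d0:-→d1:-→d2:-→d3:-→d4:-→d5:-→d6:-→d7:-→d8:-→d9:-→d10:-→d11:-→d12:-→d13:-→d14:-→d15:-→d16:-→d17:-→d18:-→d19:-→d20:H3→d21:-→d22:-→d23:-→d24:H6 -> H6
  add 183.125.242.42/32 -> H0 at depth 32
  lookup 95.231.185.246: bits 01011111111001111011100111110110 walk d0:-→d1:-→d2:-→d3:-→d4:-→d5:-→d6:-→d7:-→d8:-→d9:-→d10:-→d11:-→d12:-→d13:-→d14:-→d15:-→d16:-→d17:-→d18:-→d19:-→d20:H3→d21:-→d22:-→d23:-→d24:H6→d25:-→d26:-→d27:-→d28:-→d29:-→d30:-→d31:-→d32:H2 -> H2
  add 183.125.0.0/16 -> H3 at depth 16
  lookup 95.231.185.246: bits 01011111111001111011100111110110 walk d0:-→d1:-→d2:-→d3:-→d4:-→d5:-→d6:-→d7:-→d8:-→d9:-→d10:-→d11:-→d12:-→d13:-→d14:-→d15:-→d16:-→d17:-→d18:-→d19:-→d20:H3→d21:-→d22:-→d23:-→d24:H6→d25:-→d26:-→d27:-→d28:-→d29:-→d30:-→d31:-→d32:H2 -> H2
  - 183.125.0.0/16 clear@16
  lookup 95.231.176.28: bits 01011111111001111011 walk d0:-→d1:-→d2:-→d3:-→d4:-→d5:-→d6:-→d7:-→d8:-→d9:-→d10:-→d11:-→d12:-→d13:-→d14:-→d15:-→d16:-→d17:-→d18:-→d19:-→d20:H3 -> H3
  add 95.231.176.0/20 -> H5 at depth 20
  add 183.125.242.0/24 -> H2 at depth 24
  lookup 95.231.185.16: bits 010111111110011110111001 walk d0:-→d1:-→d2:-→d3:-→d4:-→d5:-→d6:-→d7:-→d8:-→d9:-→d10:-→d11:-→d12:-→d13:-→d14:-→d15:-→d16:-→d17:-→d18:-→d19:-→d20:H5→d21:-→d22:-→d23:-→d24:H6 -> H6
  lookup 95.231.185.246: bits 01011111111001111011100111110110 walk d0:-→d1:-→d2:-→d3:-→d4:-→d5:-→d6:-→d7:-→d8:-→d9:-→d10:-→d11:-→d12:-→d13:-→d14:-→d15:-→d16:-→d17:-→d18:-→d19:-→d20:H5→d21:-→d22:-→d23:-→d24:H6→d25:-→d26:-→d27:-→d28:-→d29:-→d30:-→d31:-→d32:H2 -> H2
  lookup 208.43.155.226: bits 1 walk d0:-→d1:- -> no-route
  lookup 183.125.242.2: bits 10110111011111011111001000 walk d0:-→d1:-→d2:-→d3:-→d4:-→d5:-→d6:-→d7:-→d8:-→d9:-→d10:-→d11:-→d12:-→d13:-→d14:-→d15:-→d16:-→d17:-→d18:-→d19:-→d20:-→d21:-→d22:-→d23:-→d24:H2→d25:-→d26:- -> H2
  add 94.0.0.0/7 -> H1 at depth 7
  lookup 120.128.218.209: bits 01 walk d0:-→d1:-→d2:- -> no-route
  - 183.125.242.32/28 clear@28
  lookup 95.231.185.246: bits 01011111111001111011100111110110 walk d0:-→d1:-→d2:-→d3:-→d4:-→d5:-→d6:-→d7:H1→d8:-→d9:-→d10:-→d11:-→d12:-→d13:-→d14:-→d15:-→d16:-→d17:-→d18:-→d19:-→d20:H5→d21:-→d22:-→d23:-→d24:H6→d25:-→d26:-→d27:-→d28:-→d29:-→d30:-→d31:-→d32:H2 -> H2
  add 95.231.185.0/24 -> H2 at depth 24
  lookup 94.0.1.167: bits 0101111 walk d0:-→d1:-→d2:-→d3:-→d4:-→d5:-→d6:-→d7:H1 -> H1
  add 183.125.242.42/32 -> H4 at depth 32
  lookup 95.231.185.1: bits 010111111110011110111001 walk d0:-→d1:-→d2:-→d3:-→d4:-→d5:-→d6:-→d7:H1→d8:-→d9:-→d10:-→d11:-→d12:-→d13:-→d14:-→d15:-→d16:-→d17:-→d18:-→d19:-→d20:H5→d21:-→d22:-→d23:-→d24:H2 -> H2
  - 183.125.242.42/32 clear@32
  add 95.0.0.0/8 -> H0 at depth 8
  - 95.0.0.0/8 clear@8

== LOOKUPS ==
["no-route","H5","H2","no-route","H2","H3","H6","H2","H2","H3","H6","H2","no-route","H2","no-route","H2","H1","H2"]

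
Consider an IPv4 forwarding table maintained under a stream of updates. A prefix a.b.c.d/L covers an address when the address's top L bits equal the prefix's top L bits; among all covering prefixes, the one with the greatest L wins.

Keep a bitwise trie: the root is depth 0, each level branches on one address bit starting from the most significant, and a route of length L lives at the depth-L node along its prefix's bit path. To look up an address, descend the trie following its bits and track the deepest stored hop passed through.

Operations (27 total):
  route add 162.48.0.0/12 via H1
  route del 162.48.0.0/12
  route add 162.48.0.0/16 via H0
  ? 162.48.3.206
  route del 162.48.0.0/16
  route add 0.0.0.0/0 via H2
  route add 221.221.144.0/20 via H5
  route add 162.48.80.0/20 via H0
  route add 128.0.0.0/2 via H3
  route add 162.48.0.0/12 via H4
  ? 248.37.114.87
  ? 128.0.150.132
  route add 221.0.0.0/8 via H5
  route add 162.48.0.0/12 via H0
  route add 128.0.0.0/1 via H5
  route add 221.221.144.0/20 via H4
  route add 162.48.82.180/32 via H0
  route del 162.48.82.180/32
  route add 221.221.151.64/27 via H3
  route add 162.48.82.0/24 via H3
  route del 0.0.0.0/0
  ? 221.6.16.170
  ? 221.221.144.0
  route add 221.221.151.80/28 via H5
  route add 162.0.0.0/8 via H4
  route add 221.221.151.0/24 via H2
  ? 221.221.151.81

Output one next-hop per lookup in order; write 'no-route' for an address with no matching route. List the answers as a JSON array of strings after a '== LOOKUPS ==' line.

Trace:
  + 162.48.0.0/12 (H1) depth=12
  del 162.48.0.0/12 (clear depth 12)
  + 162.48.0.0/16 (H0) depth=16
  Q 162.48.3.206: descend 1010001000110000 ; hops seen [H0] ; pick H0
  del 162.48.0.0/16 (clear depth 16)
  + 0.0.0.0/0 (H2) depth=0
  + 221.221.144.0/20 (H5) depth=20
  + 162.48.80.0/20 (H0) depth=20
  + 128.0.0.0/2 (H3) depth=2
  + 162.48.0.0/12 (H4) depth=12
  Q 248.37.114.87: descend 11 ; hops seen [H2] ; pick H2
  Q 128.0.150.132: descend 10 ; hops seen [H2,H3] ; pick H3
  + 221.0.0.0/8 (H5) depth=8
  + 162.48.0.0/12 (H0) depth=12
  + 128.0.0.0/1 (H5) depth=1
  + 221.221.144.0/20 (H4) depth=20
  + 162.48.82.180/32 (H0) depth=32
  del 162.48.82.180/32 (clear depth 32)
  + 221.221.151.64/27 (H3) depth=27
  + 162.48.82.0/24 (H3) depth=24
  del 0.0.0.0/0 (clear depth 0)
  Q 221.6.16.170: descend 11011101 ; hops seen [H5,H5] ; pick H5
  Q 221.221.144.0: descend 110111011101110110010 ; hops seen [H5,H5,H4] ; pick H4
  + 221.221.151.80/28 (H5) depth=28
  + 162.0.0.0/8 (H4) depth=8
  + 221.221.151.0/24 (H2) depth=24
  Q 221.221.151.81: descend 1101110111011101100101110101 ; hops seen [H5,H5,H4,H2,H3,H5] ; pick H5

== LOOKUPS ==
["H0","H2","H3","H5","H4","H5"]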